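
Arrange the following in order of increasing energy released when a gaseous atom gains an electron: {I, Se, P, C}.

C is in period 2, group 14; P is in period 3, group 15; Se is in period 4, group 16; I is in period 5, group 17.
Electron affinity generally becomes more exothermic across a period toward the halogens and less exothermic down a group.
These sit on a diagonal, where the across-period and down-group effects partly cancel.
C > P: the two effects oppose for this pair; the down-group effect wins (122 vs 72 kJ/mol).
Se > C: the two effects oppose for this pair; the across-period effect wins (195 vs 122 kJ/mol).
I > Se: the two effects oppose for this pair; the across-period effect wins (295 vs 195 kJ/mol).
Tabulated electron affinity (kJ/mol): C 122, P 72, Se 195, I 295.
So from lowest to highest: P < C < Se < I.

P < C < Se < I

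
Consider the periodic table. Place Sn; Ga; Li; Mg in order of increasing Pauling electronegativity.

Li is in period 2, group 1; Mg is in period 3, group 2; Ga is in period 4, group 13; Sn is in period 5, group 14.
Electronegativity increases across a period and decreases down a group, tracking effective nuclear charge and atomic size.
A diagonal step moves right (one effect) and down (the opposite effect) at once.
Mg > Li: the two effects oppose for this pair; the across-period effect wins (1.31 vs 0.98).
Ga > Mg: period and group pull opposite ways; the across-period shift dominates (1.81 vs 1.31).
Sn > Ga: period and group pull opposite ways; the across-period shift dominates (1.96 vs 1.81).
For reference (Pauling): Li 0.98, Mg 1.31, Ga 1.81, Sn 1.96.
So from lowest to highest: Li < Mg < Ga < Sn.

Li < Mg < Ga < Sn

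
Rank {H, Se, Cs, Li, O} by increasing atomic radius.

H < O < Se < Li < Cs

H is in period 1, group 1; Li is in period 2, group 1; O is in period 2, group 16; Se is in period 4, group 16; Cs is in period 6, group 1.
Moving right in a period, electrons are added to the same shell under a stronger nuclear pull, so atoms get smaller; moving down, a new shell is opened and atoms get larger.
Neither a single period nor a single group — weigh both effects.
O > H: the two effects oppose for this pair; the down-group effect wins (63 vs 32 pm).
Se > O: Se sits below O in group 16, so the down-group effect alone puts Se larger.
Li > Se: the two effects oppose for this pair; the across-period effect wins (133 vs 116 pm).
Cs > Li: Cs sits below Li in group 1, so the down-group effect alone puts Cs larger.
Tabulated atomic radius (pm): H 32, Li 133, O 63, Se 116, Cs 232.
So from smallest to largest: H < O < Se < Li < Cs.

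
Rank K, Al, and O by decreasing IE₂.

O, K, Al

IE_2 is the cost of taking one more electron from the +1 cation: K⁺ is the bare [Ar] core; Al⁺ still has 2 valence electrons; O⁺ still has 5 valence electrons.
Usually core removal costs more than valence removal, but here the competition is close: a tightly held n=2 valence electron can cost more to remove than an n=3 core electron, so the actual values have to decide it.
Valence configurations: Al⁺ [Ne]3s², O⁺ [He]2s²2p³.
The numbers (kJ/mol): K 3052, Al 1817, O 3388.
Hence IE_2: Al < K < O.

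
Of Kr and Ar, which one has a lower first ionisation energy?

Ar is in period 3, group 18; Kr is in period 4, group 18.
IE₁ increases left→right with effective nuclear charge and decreases top→bottom as the valence shell moves farther out.
All are in group 18, so first ionization energy increases up the group.
So Kr has the lower first ionisation energy (Kr < Ar).

Kr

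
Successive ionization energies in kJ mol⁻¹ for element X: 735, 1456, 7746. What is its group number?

Group 2

Look for the largest jump between consecutive ionization energies: IE3/IE2 ≈ 5.3, far larger than any earlier ratio.
That jump marks the point where a core electron is being removed. So the atom has 2 valence electrons.
A main-group element with 2 valence electrons is in group 2.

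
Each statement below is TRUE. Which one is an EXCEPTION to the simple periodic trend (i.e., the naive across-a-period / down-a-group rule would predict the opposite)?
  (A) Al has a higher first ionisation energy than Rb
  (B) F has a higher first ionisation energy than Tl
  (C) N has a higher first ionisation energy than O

(C)

The general trend: first ionisation energy increases across a period and decreases down a group.
(A) Al (period 3, group 13) vs Rb (period 5, group 1): the stated order agrees with the simple trend.
(B) F (period 2, group 17) vs Tl (period 6, group 13): the stated order agrees with the simple trend.
(C) N (period 2, group 15) vs O (period 2, group 16): the stated order contradicts the simple trend.
The exception is (C): pairing an electron in O's 2p⁴ costs repulsion energy, so O ionizes more easily than half-filled N (2p³).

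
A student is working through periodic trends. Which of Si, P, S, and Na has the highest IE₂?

Na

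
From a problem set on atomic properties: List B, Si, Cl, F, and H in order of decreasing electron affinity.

Cl > F > Si > H > B

H is in period 1, group 1; B is in period 2, group 13; F is in period 2, group 17; Si is in period 3, group 14; Cl is in period 3, group 17.
Electron affinity generally becomes more exothermic across a period toward the halogens and less exothermic down a group.
These span different periods and groups, so the two trends combine.
H > B: period and group pull opposite ways; the down-group shift dominates (73 vs 27 kJ/mol).
Si > H: the two effects oppose for this pair; the across-period effect wins (134 vs 73 kJ/mol).
F > Si: relative to Si, both the across-period and down-group shifts push F's electron affinity up.
Cl > F: this pair runs against the simple trend — see the exception note.
Note the exception: Cl has a higher electron affinity than F, contrary to the simple trend — F's small 2p subshell makes the incoming electron feel strong e⁻–e⁻ repulsion, so Cl actually releases more energy on gaining an electron.
Tabulated electron affinity (kJ/mol): H 73, B 27, F 328, Si 134, Cl 349.
So from highest to lowest: Cl > F > Si > H > B.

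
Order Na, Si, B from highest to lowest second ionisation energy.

Consider each +1 ion: Na⁺ is the bare [Ne] core; Si⁺ still has 3 valence electrons; B⁺ still has 2 valence electrons.
Breaking into a closed-shell core is much more expensive than removing a leftover valence electron — Na has the largest IE_2 here.
Valence configurations: Si⁺ [Ne]3s²3p¹, B⁺ [He]2s².
Approximate IE_2 values (kJ/mol): Na 4562, Si 1577, B 2427.
Hence IE_2: Si < B < Na.

Na, B, Si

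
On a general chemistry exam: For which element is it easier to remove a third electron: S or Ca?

S

After 2 electrons have been removed, what remains? S²⁺ still has 4 valence electrons; Ca²⁺ is the bare [Ar] core.
Breaking into a closed-shell core is much more expensive than removing a leftover valence electron — Ca has the largest IE_3 here.
The numbers (kJ/mol): S 3357, Ca 4912.
Hence IE_3: S < Ca.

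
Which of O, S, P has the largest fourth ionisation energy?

After 3 electrons have been removed, what remains? O³⁺ still has 3 valence electrons; S³⁺ still has 3 valence electrons; P³⁺ still has 2 valence electrons.
All are still removing valence electrons, so compare the +3 ions as you would atoms: IE_4 generally rises across a period (higher Z_eff) and falls down a group (larger shell), subject to the usual subshell exceptions.
Valence configurations: O³⁺ [He]2s²2p¹, S³⁺ [Ne]3s²3p¹, P³⁺ [Ne]3s².
S³⁺ loses a lone 3p electron whereas P³⁺ must break into a filled 3s² pair, so IE_4(P) > IE_4(S) even though S has the higher nuclear charge.
The numbers (kJ/mol): O 7469, S 4556, P 4964.
Putting it together, IE_4: S < P < O.

O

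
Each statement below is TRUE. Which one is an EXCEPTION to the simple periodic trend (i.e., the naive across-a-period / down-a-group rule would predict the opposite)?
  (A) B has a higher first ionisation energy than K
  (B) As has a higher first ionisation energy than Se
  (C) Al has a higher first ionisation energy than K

The general trend: first ionisation energy increases across a period and decreases down a group.
(A) B (period 2, group 13) vs K (period 4, group 1): the stated order agrees with the simple trend.
(B) As (period 4, group 15) vs Se (period 4, group 16): the stated order contradicts the simple trend.
(C) Al (period 3, group 13) vs K (period 4, group 1): the stated order agrees with the simple trend.
The exception is (B): Se (4p⁴) ionizes more easily than half-filled As (4p³).

(B)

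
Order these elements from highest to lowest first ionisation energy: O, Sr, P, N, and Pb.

N > O > P > Pb > Sr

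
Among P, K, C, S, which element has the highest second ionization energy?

Consider each +1 ion: P⁺ still has 4 valence electrons; K⁺ is the bare [Ar] core; C⁺ still has 3 valence electrons; S⁺ still has 5 valence electrons.
Pulling an electron out of a noble-gas core costs far more than removing a remaining valence electron, so K sits at the high end of IE_2.
Valence configurations: P⁺ [Ne]3s²3p², C⁺ [He]2s²2p¹, S⁺ [Ne]3s²3p³.
The numbers (kJ/mol): P 1907, K 3052, C 2353, S 2252.
Overall IE_2 order: P < S < C < K.

K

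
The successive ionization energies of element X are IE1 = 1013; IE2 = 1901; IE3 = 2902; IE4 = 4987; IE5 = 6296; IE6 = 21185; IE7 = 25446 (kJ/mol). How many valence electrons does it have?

5

Look for the largest jump between consecutive ionization energies: IE6/IE5 ≈ 3.4, far larger than any earlier ratio.
That jump marks the point where a core electron is being removed. So the atom has 5 valence electrons.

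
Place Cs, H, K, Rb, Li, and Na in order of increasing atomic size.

H is in period 1, group 1; Li is in period 2, group 1; Na is in period 3, group 1; K is in period 4, group 1; Rb is in period 5, group 1; Cs is in period 6, group 1.
Across a period the added protons contract the valence shell; down a group each new principal shell makes the atom larger.
All are in group 1, so atomic radius increases down the group.
So from smallest to largest: H < Li < Na < K < Rb < Cs.

H < Li < Na < K < Rb < Cs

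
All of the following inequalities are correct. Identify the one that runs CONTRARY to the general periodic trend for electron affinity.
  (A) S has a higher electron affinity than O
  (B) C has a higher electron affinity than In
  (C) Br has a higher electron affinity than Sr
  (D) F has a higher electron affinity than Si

The general trend: electron affinity increases across a period and decreases down a group.
(A) S (period 3, group 16) vs O (period 2, group 16): the stated order contradicts the simple trend.
(B) C (period 2, group 14) vs In (period 5, group 13): the stated order agrees with the simple trend.
(C) Br (period 4, group 17) vs Sr (period 5, group 2): the stated order agrees with the simple trend.
(D) F (period 2, group 17) vs Si (period 3, group 14): the stated order agrees with the simple trend.
The exception is (A): the compact 2p subshell of O repels the added electron more than S's larger 3p does.

(A)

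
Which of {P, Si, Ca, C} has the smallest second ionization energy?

Consider each +1 ion: P⁺ still has 4 valence electrons; Si⁺ still has 3 valence electrons; Ca⁺ still has 1 valence electron; C⁺ still has 3 valence electrons.
All are still removing valence electrons, so compare the +1 ions as you would atoms: IE_2 generally rises across a period (higher Z_eff) and falls down a group (larger shell), subject to the usual subshell exceptions.
Valence configurations: P⁺ [Ne]3s²3p², Si⁺ [Ne]3s²3p¹, Ca⁺ [Ar]4s¹, C⁺ [He]2s²2p¹.
Approximate IE_2 values (kJ/mol): P 1907, Si 1577, Ca 1145, C 2353.
So the second ionization energies run Ca < Si < P < C.

Ca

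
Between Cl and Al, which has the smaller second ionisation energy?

Al

Consider each +1 ion: Cl⁺ still has 6 valence electrons; Al⁺ still has 2 valence electrons.
All are still removing valence electrons, so compare the +1 ions as you would atoms: IE_2 generally rises across a period (higher Z_eff) and falls down a group (larger shell), subject to the usual subshell exceptions.
Valence configurations: Cl⁺ [Ne]3s²3p⁴, Al⁺ [Ne]3s².
Approximate IE_2 values (kJ/mol): Cl 2298, Al 1817.
Hence IE_2: Al < Cl.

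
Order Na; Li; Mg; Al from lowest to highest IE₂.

Mg < Al < Na < Li

Consider each +1 ion: Na⁺ is the bare [Ne] core; Li⁺ is the bare [He] core; Mg⁺ still has 1 valence electron; Al⁺ still has 2 valence electrons.
Breaking into a closed-shell core is much more expensive than removing a leftover valence electron — Na and Li have the largest IE_2 here.
Valence configurations: Mg⁺ [Ne]3s¹, Al⁺ [Ne]3s².
Tabulated IE_2 (kJ/mol): Na 4562, Li 7298, Mg 1451, Al 1817.
Overall IE_2 order: Mg < Al < Na < Li.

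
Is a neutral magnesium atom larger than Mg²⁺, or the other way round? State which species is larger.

Mg

Forming Mg²⁺ removes 2 electrons from Mg. Fewer electrons for the same nuclear charge means less shielding and a higher Z_eff on the remaining electrons, and for main-group metals the entire outer shell is lost.
A cation is smaller than its parent atom: Mg²⁺ < Mg.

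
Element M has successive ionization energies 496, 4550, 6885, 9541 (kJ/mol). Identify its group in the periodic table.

Group 1

Look for the largest jump between consecutive ionization energies: IE2/IE1 ≈ 9.2, far larger than any earlier ratio.
That jump marks the point where a core electron is being removed. So the atom has 1 valence electron.
A main-group element with 1 valence electron is in group 1.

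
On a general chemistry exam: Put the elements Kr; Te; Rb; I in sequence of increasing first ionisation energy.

Rb < Te < I < Kr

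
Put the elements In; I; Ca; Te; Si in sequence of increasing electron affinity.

Si is in period 3, group 14; Ca is in period 4, group 2; In is in period 5, group 13; Te is in period 5, group 16; I is in period 5, group 17.
Adding an electron releases more energy for atoms nearer the top right (short of the noble gases).
Neither a single period nor a single group — weigh both effects.
In > Ca: the two effects oppose for this pair; the across-period effect wins (29 vs 2 kJ/mol).
Si > In: relative to In, both the across-period and down-group shifts push Si's electron affinity up.
Te > Si: period and group pull opposite ways; the across-period shift dominates (190 vs 134 kJ/mol).
I > Te: both are in period 5; the period trend gives I the larger value.
For reference (kJ/mol): Si 134, Ca 2, In 29, Te 190, I 295.
So from lowest to highest: Ca < In < Si < Te < I.

Ca < In < Si < Te < I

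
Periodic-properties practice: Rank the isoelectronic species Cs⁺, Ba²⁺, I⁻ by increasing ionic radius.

All of these have 54 electrons, so size is governed by nuclear charge alone: the more protons, the stronger the pull on the same electron cloud, and the smaller the ion.
Nuclear charges: Ba²⁺ (Z=56), Cs⁺ (Z=55), I⁻ (Z=53).
Smallest to largest: Ba²⁺ < Cs⁺ < I⁻.

Ba²⁺ < Cs⁺ < I⁻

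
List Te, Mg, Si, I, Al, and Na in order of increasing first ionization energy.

Na < Al < Mg < Si < Te < I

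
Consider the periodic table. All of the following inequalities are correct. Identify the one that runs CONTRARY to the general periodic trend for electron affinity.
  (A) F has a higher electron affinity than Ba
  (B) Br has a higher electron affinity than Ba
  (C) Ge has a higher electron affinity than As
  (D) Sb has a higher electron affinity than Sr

(C)

The general trend: electron affinity increases across a period and decreases down a group.
(A) F (period 2, group 17) vs Ba (period 6, group 2): the stated order agrees with the simple trend.
(B) Br (period 4, group 17) vs Ba (period 6, group 2): the stated order agrees with the simple trend.
(C) Ge (period 4, group 14) vs As (period 4, group 15): the stated order contradicts the simple trend.
(D) Sb (period 5, group 15) vs Sr (period 5, group 2): the stated order agrees with the simple trend.
The exception is (C): adding an electron to As's half-filled 4p³ is unfavourable, so Ge (4p²) has the more exothermic EA.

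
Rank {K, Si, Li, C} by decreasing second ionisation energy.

IE_2 is the cost of taking one more electron from the +1 cation: K⁺ is the bare [Ar] core; Si⁺ still has 3 valence electrons; Li⁺ is the bare [He] core; C⁺ still has 3 valence electrons.
Core electrons are held far more tightly than valence electrons, so K and Li top the IE_2 order.
Valence configurations: Si⁺ [Ne]3s²3p¹, C⁺ [He]2s²2p¹.
Approximate IE_2 values (kJ/mol): K 3052, Si 1577, Li 7298, C 2353.
Hence IE_2: Si < C < K < Li.

Li > K > C > Si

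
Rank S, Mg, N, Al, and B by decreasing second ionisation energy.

N, B, S, Al, Mg

IE_2 is the cost of taking one more electron from the +1 cation: S⁺ still has 5 valence electrons; Mg⁺ still has 1 valence electron; N⁺ still has 4 valence electrons; Al⁺ still has 2 valence electrons; B⁺ still has 2 valence electrons.
All are still removing valence electrons, so compare the +1 ions as you would atoms: IE_2 generally rises across a period (higher Z_eff) and falls down a group (larger shell), subject to the usual subshell exceptions.
Valence configurations: S⁺ [Ne]3s²3p³, Mg⁺ [Ne]3s¹, N⁺ [He]2s²2p², Al⁺ [Ne]3s², B⁺ [He]2s².
Tabulated IE_2 (kJ/mol): S 2252, Mg 1451, N 2856, Al 1817, B 2427.
Overall IE_2 order: Mg < Al < S < B < N.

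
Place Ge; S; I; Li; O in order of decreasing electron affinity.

I > S > O > Ge > Li

Atoms with high Z_eff and room in the valence shell (especially the halogens) have the most exothermic electron affinities.
Here both period and group differ, so the two effects have to be weighed against each other.
Ge > Li: period and group pull opposite ways; the across-period shift dominates (119 vs 60 kJ/mol).
O > Ge: relative to Ge, both the across-period and down-group shifts push O's electron affinity up.
S > O: this pair runs against the simple trend — see the exception note.
I > S: the two effects oppose for this pair; the across-period effect wins (295 vs 200 kJ/mol).
Note the exception: S has a higher electron affinity than O, contrary to the simple trend — the compact 2p subshell of O repels the added electron more than S's larger 3p does.
For reference (kJ/mol): Li 60, O 141, S 200, Ge 119, I 295.
So from highest to lowest: I > S > O > Ge > Li.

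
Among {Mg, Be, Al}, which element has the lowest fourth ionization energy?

Mg

After 3 electrons have been removed, what remains? Mg³⁺ is already 1 electron into the core; Be³⁺ is already 1 electron into the core; Al³⁺ is the bare [Ne] core.
All of these are removing an electron from a noble-gas core or deeper; the smaller core (lower principal quantum number) is held far more tightly, and within a period the higher nuclear charge binds the same core more tightly.
The numbers (kJ/mol): Mg 10543, Be 21007, Al 11577.
Overall IE_4 order: Mg < Al < Be.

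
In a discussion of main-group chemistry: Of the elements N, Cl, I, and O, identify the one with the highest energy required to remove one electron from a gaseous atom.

N

Across a period the outer electron is held more tightly (higher IE₁); down a group it sits in a higher shell, more shielded, and comes off more easily.
These span different periods and groups, so the two trends combine.
Cl > I: Cl sits above I in group 17, so the down-group effect alone puts Cl higher.
O > Cl: period and group pull opposite ways; the down-group shift dominates (1314 vs 1251 kJ/mol).
N > O: this pair runs against the simple trend — see the exception note.
Note the exception: N has a higher first ionization energy than O, contrary to the simple trend — pairing an electron in O's 2p⁴ costs repulsion energy, so O ionizes more easily than half-filled N (2p³).
For reference (kJ/mol): N 1402, O 1314, Cl 1251, I 1008.
The highest energy required to remove one electron from a gaseous atom among these belongs to N.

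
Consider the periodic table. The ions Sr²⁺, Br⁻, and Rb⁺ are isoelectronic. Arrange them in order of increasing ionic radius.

All of these have 36 electrons, so size is governed by nuclear charge alone: the more protons, the stronger the pull on the same electron cloud, and the smaller the ion.
Nuclear charges: Sr²⁺ (Z=38), Rb⁺ (Z=37), Br⁻ (Z=35).
Smallest to largest: Sr²⁺ < Rb⁺ < Br⁻.

Sr²⁺, Rb⁺, Br⁻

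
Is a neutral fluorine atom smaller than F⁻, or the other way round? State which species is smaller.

F

Forming F⁻ adds 1 electron to F. More electron–electron repulsion in the same shell, with unchanged nuclear charge, lets the cloud expand.
An anion is larger than its parent atom: F⁻ > F.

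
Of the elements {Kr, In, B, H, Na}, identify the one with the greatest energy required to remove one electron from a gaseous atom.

Kr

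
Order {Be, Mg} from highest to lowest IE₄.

After 3 electrons have been removed, what remains? Be³⁺ is already 1 electron into the core; Mg³⁺ is already 1 electron into the core.
All of these are removing an electron from a noble-gas core or deeper; the smaller core (lower principal quantum number) is held far more tightly, and within a period the higher nuclear charge binds the same core more tightly.
Approximate IE_4 values (kJ/mol): Be 21007, Mg 10543.
So the fourth ionization energies run Mg < Be.

Be > Mg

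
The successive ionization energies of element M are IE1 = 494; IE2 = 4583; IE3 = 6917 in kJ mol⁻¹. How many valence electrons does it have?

Look for the largest jump between consecutive ionization energies: IE2/IE1 ≈ 9.3, far larger than any earlier ratio.
That jump marks the point where a core electron is being removed. So the atom has 1 valence electron.

1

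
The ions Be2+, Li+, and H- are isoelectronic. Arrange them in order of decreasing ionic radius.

H- > Li+ > Be2+

All of these have 2 electrons, so size is governed by nuclear charge alone: the more protons, the stronger the pull on the same electron cloud, and the smaller the ion.
Nuclear charges: Be2+ (Z=4), Li+ (Z=3), H- (Z=1).
Largest to smallest: H- > Li+ > Be2+.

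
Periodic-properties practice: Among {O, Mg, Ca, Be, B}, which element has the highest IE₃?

Be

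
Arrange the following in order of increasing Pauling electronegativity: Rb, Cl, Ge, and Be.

Smaller atoms with higher effective nuclear charge are more electronegative.
These span different periods and groups, so the two trends combine.
Be > Rb: both effects reinforce here, so Be is clearly the higher of the two.
Ge > Be: period and group pull opposite ways; the across-period shift dominates (2.01 vs 1.57).
Cl > Ge: relative to Ge, both the across-period and down-group shifts push Cl's electronegativity up.
Tabulated electronegativity (Pauling): Be 1.57, Cl 3.16, Ge 2.01, Rb 0.82.
So from lowest to highest: Rb < Be < Ge < Cl.

Rb < Be < Ge < Cl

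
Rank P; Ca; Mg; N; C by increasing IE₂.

Ca < Mg < P < C < N

Consider each +1 ion: P⁺ still has 4 valence electrons; Ca⁺ still has 1 valence electron; Mg⁺ still has 1 valence electron; N⁺ still has 4 valence electrons; C⁺ still has 3 valence electrons.
All are still removing valence electrons, so compare the +1 ions as you would atoms: IE_2 generally rises across a period (higher Z_eff) and falls down a group (larger shell), subject to the usual subshell exceptions.
Valence configurations: P⁺ [Ne]3s²3p², Ca⁺ [Ar]4s¹, Mg⁺ [Ne]3s¹, N⁺ [He]2s²2p², C⁺ [He]2s²2p¹.
The numbers (kJ/mol): P 1907, Ca 1145, Mg 1451, N 2856, C 2353.
Overall IE_2 order: Ca < Mg < P < C < N.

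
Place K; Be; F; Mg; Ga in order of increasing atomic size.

F, Be, Ga, Mg, K

Be is in period 2, group 2; F is in period 2, group 17; Mg is in period 3, group 2; K is in period 4, group 1; Ga is in period 4, group 13.
Across a period the added protons contract the valence shell; down a group each new principal shell makes the atom larger.
Neither a single period nor a single group — weigh both effects.
Be > F: both are in period 2; the period trend gives Be the larger value.
Ga > Be: the two effects oppose for this pair; the down-group effect wins (124 vs 102 pm).
Mg > Ga: period and group pull opposite ways; the across-period shift dominates (139 vs 124 pm).
K > Mg: relative to Mg, both the across-period and down-group shifts push K's atomic radius up.
Tabulated atomic radius (pm): Be 102, F 64, Mg 139, K 196, Ga 124.
So from smallest to largest: F < Be < Ga < Mg < K.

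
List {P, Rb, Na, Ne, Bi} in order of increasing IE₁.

Across a period the outer electron is held more tightly (higher IE₁); down a group it sits in a higher shell, more shielded, and comes off more easily.
Neither a single period nor a single group — weigh both effects.
Na > Rb: they share group 1; the group trend gives Na the larger value.
Bi > Na: the two effects oppose for this pair; the across-period effect wins (703 vs 496 kJ/mol).
P > Bi: they share group 15; the group trend gives P the larger value.
Ne > P: both effects reinforce here, so Ne is clearly the higher of the two.
For reference (kJ/mol): Ne 2081, Na 496, P 1012, Rb 403, Bi 703.
So from lowest to highest: Rb < Na < Bi < P < Ne.

Rb < Na < Bi < P < Ne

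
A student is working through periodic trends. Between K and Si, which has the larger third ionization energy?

K

IE_3 is the cost of taking one more electron from the +2 cation: K²⁺ is already 1 electron into the core; Si²⁺ still has 2 valence electrons.
Breaking into a closed-shell core is much more expensive than removing a leftover valence electron — K has the largest IE_3 here.
Tabulated IE_3 (kJ/mol): K 4420, Si 3232.
So the third ionization energies run Si < K.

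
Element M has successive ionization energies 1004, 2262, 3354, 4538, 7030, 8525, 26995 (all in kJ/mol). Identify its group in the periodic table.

Group 16

Look for the largest jump between consecutive ionization energies: IE7/IE6 ≈ 3.2, far larger than any earlier ratio.
That jump marks the point where a core electron is being removed. So the atom has 6 valence electrons.
A main-group element with 6 valence electrons is in group 16.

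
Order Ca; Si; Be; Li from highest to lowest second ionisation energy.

Li > Be > Si > Ca

After 1 electron has been removed, what remains? Ca⁺ still has 1 valence electron; Si⁺ still has 3 valence electrons; Be⁺ still has 1 valence electron; Li⁺ is the bare [He] core.
Breaking into a closed-shell core is much more expensive than removing a leftover valence electron — Li has the largest IE_2 here.
Valence configurations: Ca⁺ [Ar]4s¹, Si⁺ [Ne]3s²3p¹, Be⁺ [He]2s¹.
Approximate IE_2 values (kJ/mol): Ca 1145, Si 1577, Be 1757, Li 7298.
So the second ionization energies run Ca < Si < Be < Li.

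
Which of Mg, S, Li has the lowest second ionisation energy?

Consider each +1 ion: Mg⁺ still has 1 valence electron; S⁺ still has 5 valence electrons; Li⁺ is the bare [He] core.
Pulling an electron out of a noble-gas core costs far more than removing a remaining valence electron, so Li sits at the high end of IE_2.
Valence configurations: Mg⁺ [Ne]3s¹, S⁺ [Ne]3s²3p³.
The numbers (kJ/mol): Mg 1451, S 2252, Li 7298.
Putting it together, IE_2: Mg < S < Li.

Mg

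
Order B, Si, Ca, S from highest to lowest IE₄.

B > Ca > S > Si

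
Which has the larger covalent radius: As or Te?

Te

As is in period 4, group 15; Te is in period 5, group 16.
Radius decreases left→right (rising Z_eff, same n) and increases top→bottom (higher n).
These sit on a diagonal, where the across-period and down-group effects partly cancel.
Te > As: the two effects oppose for this pair; the down-group effect wins (136 vs 121 pm).
Approximate values (pm): As 121, Te 136.
So Te has the larger covalent radius (Te > As).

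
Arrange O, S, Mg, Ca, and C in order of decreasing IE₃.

Mg, O, Ca, C, S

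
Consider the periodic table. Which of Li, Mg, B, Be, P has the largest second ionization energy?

Consider each +1 ion: Li⁺ is the bare [He] core; Mg⁺ still has 1 valence electron; B⁺ still has 2 valence electrons; Be⁺ still has 1 valence electron; P⁺ still has 4 valence electrons.
Breaking into a closed-shell core is much more expensive than removing a leftover valence electron — Li has the largest IE_2 here.
Valence configurations: Mg⁺ [Ne]3s¹, B⁺ [He]2s², Be⁺ [He]2s¹, P⁺ [Ne]3s²3p².
The numbers (kJ/mol): Li 7298, Mg 1451, B 2427, Be 1757, P 1907.
Putting it together, IE_2: Mg < Be < P < B < Li.

Li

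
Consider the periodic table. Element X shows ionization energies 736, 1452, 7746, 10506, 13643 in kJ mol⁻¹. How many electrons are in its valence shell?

2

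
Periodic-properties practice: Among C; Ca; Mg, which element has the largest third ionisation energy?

Consider each +2 ion: C²⁺ still has 2 valence electrons; Ca²⁺ is the bare [Ar] core; Mg²⁺ is the bare [Ne] core.
Core electrons are held far more tightly than valence electrons, so Ca and Mg top the IE_3 order.
The numbers (kJ/mol): C 4620, Ca 4912, Mg 7733.
Overall IE_3 order: C < Ca < Mg.

Mg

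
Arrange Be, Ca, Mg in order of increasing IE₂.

IE_2 is the cost of taking one more electron from the +1 cation: Be⁺ still has 1 valence electron; Ca⁺ still has 1 valence electron; Mg⁺ still has 1 valence electron.
All are still removing valence electrons, so compare the +1 ions as you would atoms: IE_2 generally rises across a period (higher Z_eff) and falls down a group (larger shell), subject to the usual subshell exceptions.
Valence configurations: Be⁺ [He]2s¹, Ca⁺ [Ar]4s¹, Mg⁺ [Ne]3s¹.
Approximate IE_2 values (kJ/mol): Be 1757, Ca 1145, Mg 1451.
Hence IE_2: Ca < Mg < Be.

Ca, Mg, Be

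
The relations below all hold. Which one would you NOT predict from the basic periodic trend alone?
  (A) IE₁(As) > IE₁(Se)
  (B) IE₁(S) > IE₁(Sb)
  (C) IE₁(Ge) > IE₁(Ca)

The general trend: first ionisation energy increases across a period and decreases down a group.
(A) As (period 4, group 15) vs Se (period 4, group 16): the stated order contradicts the simple trend.
(B) S (period 3, group 16) vs Sb (period 5, group 15): the stated order agrees with the simple trend.
(C) Ge (period 4, group 14) vs Ca (period 4, group 2): the stated order agrees with the simple trend.
The exception is (A): Se (4p⁴) ionizes more easily than half-filled As (4p³).

(A)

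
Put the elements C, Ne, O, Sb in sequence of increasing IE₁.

C is in period 2, group 14; O is in period 2, group 16; Ne is in period 2, group 18; Sb is in period 5, group 15.
Across a period the outer electron is held more tightly (higher IE₁); down a group it sits in a higher shell, more shielded, and comes off more easily.
Neither a single period nor a single group — weigh both effects.
C > Sb: the two effects oppose for this pair; the down-group effect wins (1086 vs 831 kJ/mol).
O > C: both are in period 2; the period trend gives O the larger value.
Ne > O: both are in period 2; the period trend gives Ne the larger value.
For reference (kJ/mol): C 1086, O 1314, Ne 2081, Sb 831.
So from lowest to highest: Sb < C < O < Ne.

Sb, C, O, Ne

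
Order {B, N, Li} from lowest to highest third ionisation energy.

B < N < Li

The third ionization energy removes an electron from the +2 ion. For each element: B²⁺ still has 1 valence electron; N²⁺ still has 3 valence electrons; Li²⁺ is already 1 electron into the core.
Core electrons are held far more tightly than valence electrons, so Li tops the IE_3 order.
Valence configurations: B²⁺ [He]2s¹, N²⁺ [He]2s²2p¹.
Tabulated IE_3 (kJ/mol): B 3660, N 4578, Li 11815.
So the third ionization energies run B < N < Li.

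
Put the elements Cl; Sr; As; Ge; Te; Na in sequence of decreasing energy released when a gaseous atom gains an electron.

Na is in period 3, group 1; Cl is in period 3, group 17; Ge is in period 4, group 14; As is in period 4, group 15; Sr is in period 5, group 2; Te is in period 5, group 16.
EA tends to increase across a period and decrease down a group, though the pattern is less regular than for IE or radius.
These span different periods and groups, so the two trends combine.
Na > Sr: period and group pull opposite ways; the down-group shift dominates (53 vs 5 kJ/mol).
As > Na: the two effects oppose for this pair; the across-period effect wins (78 vs 53 kJ/mol).
Ge > As: this pair runs against the simple trend — see the exception note.
Te > Ge: the two effects oppose for this pair; the across-period effect wins (190 vs 119 kJ/mol).
Cl > Te: both effects reinforce here, so Cl is clearly the higher of the two.
Note the exception: Ge has a higher electron affinity than As, contrary to the simple trend — adding an electron to As's half-filled 4p³ is unfavourable, so Ge (4p²) has the more exothermic EA.
Tabulated electron affinity (kJ/mol): Na 53, Cl 349, Ge 119, As 78, Sr 5, Te 190.
So from highest to lowest: Cl > Te > Ge > As > Na > Sr.

Cl > Te > Ge > As > Na > Sr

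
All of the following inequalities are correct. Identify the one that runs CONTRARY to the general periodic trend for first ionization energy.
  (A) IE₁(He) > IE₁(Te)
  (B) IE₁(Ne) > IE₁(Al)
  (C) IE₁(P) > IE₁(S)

(C)

The general trend: first ionization energy increases across a period and decreases down a group.
(A) He (period 1, group 18) vs Te (period 5, group 16): the stated order agrees with the simple trend.
(B) Ne (period 2, group 18) vs Al (period 3, group 13): the stated order agrees with the simple trend.
(C) P (period 3, group 15) vs S (period 3, group 16): the stated order contradicts the simple trend.
The exception is (C): S (3p⁴) ionizes more easily than half-filled P (3p³) because the paired 3p electron in S is pushed out by e⁻–e⁻ repulsion.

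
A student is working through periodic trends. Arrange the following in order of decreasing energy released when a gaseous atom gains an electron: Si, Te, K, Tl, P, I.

I > Te > Si > P > K > Tl

Atoms with high Z_eff and room in the valence shell (especially the halogens) have the most exothermic electron affinities.
Here both period and group differ, so the two effects have to be weighed against each other.
K > Tl: the two effects oppose for this pair; the down-group effect wins (48 vs 19 kJ/mol).
P > K: both effects reinforce here, so P is clearly the higher of the two.
Si > P: this pair runs against the simple trend — see the exception note.
Te > Si: period and group pull opposite ways; the across-period shift dominates (190 vs 134 kJ/mol).
I > Te: both are in period 5; the period trend gives I the larger value.
Note the exception: Si has a higher electron affinity than P, contrary to the simple trend — adding an electron to P's half-filled 3p³ is unfavourable, so Si (3p²) has the more exothermic EA.
Approximate values (kJ/mol): Si 134, P 72, K 48, Te 190, I 295, Tl 19.
So from highest to lowest: I > Te > Si > P > K > Tl.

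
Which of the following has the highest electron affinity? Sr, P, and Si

Si is in period 3, group 14; P is in period 3, group 15; Sr is in period 5, group 2.
Atoms with high Z_eff and room in the valence shell (especially the halogens) have the most exothermic electron affinities.
Neither a single period nor a single group — weigh both effects.
P > Sr: both effects reinforce here, so P is clearly the higher of the two.
Si > P: this pair runs against the simple trend — see the exception note.
Note the exception: Si has a higher electron affinity than P, contrary to the simple trend — adding an electron to P's half-filled 3p³ is unfavourable, so Si (3p²) has the more exothermic EA.
For reference (kJ/mol): Si 134, P 72, Sr 5.
The highest electron affinity among these belongs to Si.

Si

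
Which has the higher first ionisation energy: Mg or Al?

Mg is in period 3, group 2; Al is in period 3, group 13.
Removing the outermost electron gets harder across a period and easier down a group.
All lie in period 3; the across-period trend (first ionization energy increases left to right) applies, with the exception below.
Note the exception: Mg has a higher first ionization energy than Al, contrary to the simple trend — Al's single 3p electron is easier to remove than one from Mg's filled 3s².
Approximate values (kJ/mol): Mg 738, Al 578.
So Mg has the higher first ionisation energy (Mg > Al).

Mg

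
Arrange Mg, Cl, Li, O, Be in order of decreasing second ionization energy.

Li > O > Cl > Be > Mg

IE_2 is the cost of taking one more electron from the +1 cation: Mg⁺ still has 1 valence electron; Cl⁺ still has 6 valence electrons; Li⁺ is the bare [He] core; O⁺ still has 5 valence electrons; Be⁺ still has 1 valence electron.
Pulling an electron out of a noble-gas core costs far more than removing a remaining valence electron, so Li sits at the high end of IE_2.
Valence configurations: Mg⁺ [Ne]3s¹, Cl⁺ [Ne]3s²3p⁴, O⁺ [He]2s²2p³, Be⁺ [He]2s¹.
Tabulated IE_2 (kJ/mol): Mg 1451, Cl 2298, Li 7298, O 3388, Be 1757.
So the second ionization energies run Mg < Be < Cl < O < Li.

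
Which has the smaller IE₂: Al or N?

Al

Consider each +1 ion: Al⁺ still has 2 valence electrons; N⁺ still has 4 valence electrons.
All are still removing valence electrons, so compare the +1 ions as you would atoms: IE_2 generally rises across a period (higher Z_eff) and falls down a group (larger shell), subject to the usual subshell exceptions.
Valence configurations: Al⁺ [Ne]3s², N⁺ [He]2s²2p².
Approximate IE_2 values (kJ/mol): Al 1817, N 2856.
Hence IE_2: Al < N.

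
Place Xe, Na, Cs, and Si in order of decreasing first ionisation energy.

Xe > Si > Na > Cs

Na is in period 3, group 1; Si is in period 3, group 14; Xe is in period 5, group 18; Cs is in period 6, group 1.
IE₁ increases left→right with effective nuclear charge and decreases top→bottom as the valence shell moves farther out.
These span different periods and groups, so the two trends combine.
Na > Cs: Na sits above Cs in group 1, so the down-group effect alone puts Na higher.
Si > Na: Si lies to the right of Na in period 3, so the across-period effect alone puts Si higher.
Xe > Si: period and group pull opposite ways; the across-period shift dominates (1170 vs 786 kJ/mol).
For reference (kJ/mol): Na 496, Si 786, Xe 1170, Cs 376.
So from highest to lowest: Xe > Si > Na > Cs.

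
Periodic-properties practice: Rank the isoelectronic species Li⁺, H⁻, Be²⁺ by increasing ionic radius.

All of these have 2 electrons, so size is governed by nuclear charge alone: the more protons, the stronger the pull on the same electron cloud, and the smaller the ion.
Nuclear charges: Be²⁺ (Z=4), Li⁺ (Z=3), H⁻ (Z=1).
Smallest to largest: Be²⁺ < Li⁺ < H⁻.

Be²⁺, Li⁺, H⁻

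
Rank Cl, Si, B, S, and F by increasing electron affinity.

B < Si < S < F < Cl

Atoms with high Z_eff and room in the valence shell (especially the halogens) have the most exothermic electron affinities.
Here both period and group differ, so the two effects have to be weighed against each other.
Si > B: the two effects oppose for this pair; the across-period effect wins (134 vs 27 kJ/mol).
S > Si: S lies to the right of Si in period 3, so the across-period effect alone puts S higher.
F > S: relative to S, both the across-period and down-group shifts push F's electron affinity up.
Cl > F: this pair runs against the simple trend — see the exception note.
Note the exception: Cl has a higher electron affinity than F, contrary to the simple trend — F's small 2p subshell makes the incoming electron feel strong e⁻–e⁻ repulsion, so Cl actually releases more energy on gaining an electron.
For reference (kJ/mol): B 27, F 328, Si 134, S 200, Cl 349.
So from lowest to highest: B < Si < S < F < Cl.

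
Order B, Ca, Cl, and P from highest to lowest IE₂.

The second ionization energy removes an electron from the +1 ion. For each element: B⁺ still has 2 valence electrons; Ca⁺ still has 1 valence electron; Cl⁺ still has 6 valence electrons; P⁺ still has 4 valence electrons.
All are still removing valence electrons, so compare the +1 ions as you would atoms: IE_2 generally rises across a period (higher Z_eff) and falls down a group (larger shell), subject to the usual subshell exceptions.
Valence configurations: B⁺ [He]2s², Ca⁺ [Ar]4s¹, Cl⁺ [Ne]3s²3p⁴, P⁺ [Ne]3s²3p².
Tabulated IE_2 (kJ/mol): B 2427, Ca 1145, Cl 2298, P 1907.
Overall IE_2 order: Ca < P < Cl < B.

B > Cl > P > Ca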